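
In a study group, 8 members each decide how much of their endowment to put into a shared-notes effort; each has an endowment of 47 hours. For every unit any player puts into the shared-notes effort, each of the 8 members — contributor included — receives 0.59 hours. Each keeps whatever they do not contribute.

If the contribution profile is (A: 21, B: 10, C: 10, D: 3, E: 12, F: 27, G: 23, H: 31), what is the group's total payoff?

885.64 hours

Total contributed: 21 + 10 + 10 + 3 + 12 + 27 + 23 + 31 = 137; total kept: 8 × 47 − 137 = 239.
The shared-notes effort pays out 0.59 × 8 × 137 = 646.64 in aggregate.
Group total = 239 + 646.64 = 885.64.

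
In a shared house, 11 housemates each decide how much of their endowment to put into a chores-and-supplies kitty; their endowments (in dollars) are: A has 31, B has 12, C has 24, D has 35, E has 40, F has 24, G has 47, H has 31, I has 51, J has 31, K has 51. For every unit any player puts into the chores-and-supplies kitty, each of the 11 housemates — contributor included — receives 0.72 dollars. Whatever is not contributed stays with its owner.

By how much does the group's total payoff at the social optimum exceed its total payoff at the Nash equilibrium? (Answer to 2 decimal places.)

2608.84 dollars

The private return per contributed unit is 0.72 < 1 for everyone, so the Nash equilibrium is zero contribution and the group total is Σ E_j = 31 + 12 + 24 + 35 + 40 + 24 + 47 + 31 + 51 + 31 + 51 = 377.
Each contributed unit returns 7.920 to the group, so the social optimum is full contribution by everyone: group total = 7.920 × 377 = 2985.84.
Efficiency loss = (7.920 − 1) × 377 = 2608.84.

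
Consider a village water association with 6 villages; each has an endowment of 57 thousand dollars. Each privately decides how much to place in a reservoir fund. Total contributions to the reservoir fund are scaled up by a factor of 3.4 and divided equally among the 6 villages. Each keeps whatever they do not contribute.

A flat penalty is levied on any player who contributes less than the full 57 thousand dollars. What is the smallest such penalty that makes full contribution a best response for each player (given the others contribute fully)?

Given the others contribute fully, the best deviation is to contribute 0 (any partial contribution still incurs the fine and gives up units whose private return 0.5667 is below 1).
Deviating from 57 to 0 saves 57 thousand dollars but forfeits the deviator's share of the drop in the reservoir fund: 3.4/6 × 57 = 32.30.
So the deviation gain is 57 − 32.30 = 24.70, and the fine must be at least 24.70 thousand dollars to wipe it out.

24.70 thousand dollars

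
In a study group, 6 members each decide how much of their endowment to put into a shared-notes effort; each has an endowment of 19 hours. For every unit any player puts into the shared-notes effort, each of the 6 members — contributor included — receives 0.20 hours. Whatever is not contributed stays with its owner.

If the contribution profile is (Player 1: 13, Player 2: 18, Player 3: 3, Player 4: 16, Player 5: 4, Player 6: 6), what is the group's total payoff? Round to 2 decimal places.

126.00 hours

Total contributed: 13 + 18 + 3 + 16 + 4 + 6 = 60; total kept: 6 × 19 − 60 = 54.
The shared-notes effort pays out 0.20 × 6 × 60 = 72.00 in aggregate.
Group total = 54 + 72.00 = 126.00.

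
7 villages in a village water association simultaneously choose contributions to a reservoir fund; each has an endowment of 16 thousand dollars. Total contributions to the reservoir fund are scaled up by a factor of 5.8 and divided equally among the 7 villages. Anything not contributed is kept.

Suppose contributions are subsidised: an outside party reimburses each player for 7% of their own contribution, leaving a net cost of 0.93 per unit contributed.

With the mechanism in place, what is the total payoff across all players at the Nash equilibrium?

Even with the mechanism, each unit contributed returns only (5.8/7) / 0.93 = 0.8909 per unit of net cost, so contributing nothing is still dominant.
Everyone keeps their endowment and the group total is 7 × 16 = 112.

112.00 thousand dollars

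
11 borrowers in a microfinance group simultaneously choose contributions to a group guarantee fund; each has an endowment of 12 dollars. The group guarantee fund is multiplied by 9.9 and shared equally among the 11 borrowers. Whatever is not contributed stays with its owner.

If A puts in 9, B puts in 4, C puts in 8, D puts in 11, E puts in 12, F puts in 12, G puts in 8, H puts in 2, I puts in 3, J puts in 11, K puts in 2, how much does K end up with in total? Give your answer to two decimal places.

Total contributed: 9 + 4 + 8 + 11 + 12 + 12 + 8 + 2 + 3 + 11 + 2 = 82.
Each receives 9.9 × 82 / 11 = 73.80 from the group guarantee fund.
K keeps 12 − 2 = 10, so K's payoff is 10 + 73.80 = 83.80.

83.80 dollars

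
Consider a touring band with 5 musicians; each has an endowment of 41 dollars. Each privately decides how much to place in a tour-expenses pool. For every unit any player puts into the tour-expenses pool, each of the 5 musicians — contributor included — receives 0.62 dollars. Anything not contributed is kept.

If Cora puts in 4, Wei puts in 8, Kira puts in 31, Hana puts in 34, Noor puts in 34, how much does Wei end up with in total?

101.82 dollars

Total contributed: 4 + 8 + 31 + 34 + 34 = 111.
Each receives 0.62 × 111 = 68.82 from the tour-expenses pool.
Wei keeps 41 − 8 = 33, so Wei's payoff is 33 + 68.82 = 101.82.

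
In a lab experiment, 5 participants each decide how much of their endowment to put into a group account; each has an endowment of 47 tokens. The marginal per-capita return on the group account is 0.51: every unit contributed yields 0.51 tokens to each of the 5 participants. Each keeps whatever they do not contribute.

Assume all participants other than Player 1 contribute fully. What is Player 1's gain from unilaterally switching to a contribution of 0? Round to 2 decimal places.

Switching from a contribution of 47 to 0 lets Player 1 keep an extra 47 tokens, but lowers the group account by 47, which costs Player 1 their own share of that drop: 0.51 × 47 = 23.97.
Net gain = 47 − 23.97 = 23.03. The private return per contributed unit (0.51) is below 1, so free-riding is indeed the best response regardless of what the others do.

23.03 tokens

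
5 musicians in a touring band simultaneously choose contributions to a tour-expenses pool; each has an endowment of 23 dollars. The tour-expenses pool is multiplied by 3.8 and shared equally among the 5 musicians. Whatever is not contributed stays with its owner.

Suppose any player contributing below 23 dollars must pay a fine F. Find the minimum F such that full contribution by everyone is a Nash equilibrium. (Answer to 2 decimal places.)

5.52 dollars

Given the others contribute fully, the best deviation is to contribute 0 (any partial contribution still incurs the fine and gives up units whose private return 0.7600 is below 1).
Deviating from 23 to 0 saves 23 dollars but forfeits the deviator's share of the drop in the tour-expenses pool: 3.8/5 × 23 = 17.48.
So the deviation gain is 23 − 17.48 = 5.52, and the fine must be at least 5.52 dollars to wipe it out.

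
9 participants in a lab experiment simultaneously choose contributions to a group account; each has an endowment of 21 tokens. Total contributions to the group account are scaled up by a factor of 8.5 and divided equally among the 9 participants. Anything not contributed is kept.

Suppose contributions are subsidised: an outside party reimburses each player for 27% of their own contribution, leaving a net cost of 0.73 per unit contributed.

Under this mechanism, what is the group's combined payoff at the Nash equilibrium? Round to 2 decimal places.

1657.53 tokens

With the mechanism, a contributed unit returns (8.5/9) / 0.73 = 1.2938 per unit of net cost to the contributor — now above 1 — so contributing fully is weakly dominant for every player.
So the Nash equilibrium is full contribution by all 9; the group earns 9 × (21 × 0.27 + 8.5 × 21) = 1657.53.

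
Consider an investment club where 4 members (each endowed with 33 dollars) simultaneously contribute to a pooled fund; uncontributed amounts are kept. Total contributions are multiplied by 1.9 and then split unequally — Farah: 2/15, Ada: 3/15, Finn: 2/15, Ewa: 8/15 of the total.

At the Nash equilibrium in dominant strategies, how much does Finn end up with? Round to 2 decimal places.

41.36 dollars

A player with share s gets back 1.9·s per unit contributed, so full contribution is dominant for anyone with s > 1/1.9 = 0.5263 and zero contribution is dominant for anyone below.
Ewa alone (share 8/15) is above the threshold, contributing 33; the remaining 3 contribute 0. Total contributed: 33.
Finn keeps 33 and receives 1.9 × 33 × 2/15 = 8.36 from the pooled fund, for a payoff of 41.36.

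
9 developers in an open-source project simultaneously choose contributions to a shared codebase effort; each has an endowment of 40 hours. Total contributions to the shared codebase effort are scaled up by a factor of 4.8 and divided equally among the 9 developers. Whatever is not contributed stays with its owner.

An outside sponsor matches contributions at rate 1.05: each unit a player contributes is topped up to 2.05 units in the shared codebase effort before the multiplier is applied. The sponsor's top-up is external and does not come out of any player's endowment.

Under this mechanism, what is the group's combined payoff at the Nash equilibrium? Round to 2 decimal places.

3542.40 hours

The effective private return per unit is now 4.8 × 2.05 / 9 = 1.0933 > 1, so every player's dominant strategy flips to full contribution.
At the Nash equilibrium everyone contributes 40. Group total payoff = 4.8 × 2.05 × 360 = 3542.40.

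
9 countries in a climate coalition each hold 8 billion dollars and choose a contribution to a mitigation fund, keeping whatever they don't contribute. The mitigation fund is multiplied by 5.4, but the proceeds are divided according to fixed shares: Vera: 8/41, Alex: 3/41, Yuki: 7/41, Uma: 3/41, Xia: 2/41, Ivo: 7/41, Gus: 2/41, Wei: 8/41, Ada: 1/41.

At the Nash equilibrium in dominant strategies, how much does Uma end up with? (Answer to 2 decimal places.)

A player with share s gets back 5.4·s per unit contributed, so full contribution is dominant for anyone with s > 1/5.4 = 0.1852 and zero contribution is dominant for anyone below.
Vera and Wei clear that bar, contributing 8 each; the remaining 7 contribute 0. Total contributed: 16.
Uma keeps 8 and receives 5.4 × 16 × 3/41 = 6.32 from the mitigation fund, for a payoff of 14.32.

14.32 billion dollars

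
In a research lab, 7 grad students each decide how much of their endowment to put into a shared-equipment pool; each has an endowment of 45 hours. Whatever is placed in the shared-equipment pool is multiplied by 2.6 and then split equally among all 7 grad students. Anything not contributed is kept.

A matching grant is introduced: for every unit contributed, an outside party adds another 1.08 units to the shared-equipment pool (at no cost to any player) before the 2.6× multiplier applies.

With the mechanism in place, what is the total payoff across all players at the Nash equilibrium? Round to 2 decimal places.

315.00 hours

Even with the mechanism, each unit contributed returns only 2.6 × 2.08 / 7 = 0.7726 per unit of net cost, so contributing nothing is still dominant.
Everyone keeps their endowment and the group total is 7 × 45 = 315.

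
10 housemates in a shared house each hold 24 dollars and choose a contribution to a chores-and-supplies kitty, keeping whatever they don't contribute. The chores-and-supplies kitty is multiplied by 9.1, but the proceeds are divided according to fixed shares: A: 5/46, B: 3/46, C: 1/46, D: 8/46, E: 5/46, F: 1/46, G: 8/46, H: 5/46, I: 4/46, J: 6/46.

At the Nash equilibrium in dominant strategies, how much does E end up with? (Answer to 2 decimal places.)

95.22 dollars

Each unit j contributes comes back to j as 9.1 × (j's share), so j prefers to contribute only if that share exceeds 1/9.1 = 0.1099; otherwise keeping the unit dominates.
D, G and J are above the threshold, contributing 24 each; the remaining 7 contribute 0. Total contributed: 72.
E keeps 24 and receives 9.1 × 72 × 5/46 = 71.22 from the chores-and-supplies kitty, for a payoff of 95.22.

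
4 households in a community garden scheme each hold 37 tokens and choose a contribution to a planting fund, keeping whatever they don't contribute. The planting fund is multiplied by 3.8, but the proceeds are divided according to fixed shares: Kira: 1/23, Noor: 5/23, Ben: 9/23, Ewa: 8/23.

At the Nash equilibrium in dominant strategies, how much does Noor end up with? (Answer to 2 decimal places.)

Player j's private return per contributed unit is 3.8 × (j's share). Contributing is weakly dominant for j when that share is at least 1/3.8 = 0.2632, and contributing 0 is dominant otherwise.
Ben and Ewa clear that bar, contributing 37 each; the remaining 2 contribute 0. Total contributed: 74.
Noor keeps 37 and receives 3.8 × 74 × 5/23 = 61.13 from the planting fund, for a payoff of 98.13.

98.13 tokens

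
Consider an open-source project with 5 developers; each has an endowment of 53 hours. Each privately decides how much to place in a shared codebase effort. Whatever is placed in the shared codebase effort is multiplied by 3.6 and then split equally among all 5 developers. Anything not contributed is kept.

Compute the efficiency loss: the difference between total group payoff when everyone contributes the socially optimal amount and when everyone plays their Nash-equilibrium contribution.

Each contributed unit returns 3.6/5 = 0.7200 to its contributor — below 1 — so contributing 0 is dominant for every player. At the Nash equilibrium everyone keeps their 53, and the group total is 5 × 53 = 265.
Each contributed unit returns 3.600 to the group as a whole (0.7200 to each of 5 players), which exceeds 1, so the social optimum is full contribution: group total = 3.600 × 265 = 954.00.
Efficiency loss = 954.00 − 265 = 689.00.

689.00 hours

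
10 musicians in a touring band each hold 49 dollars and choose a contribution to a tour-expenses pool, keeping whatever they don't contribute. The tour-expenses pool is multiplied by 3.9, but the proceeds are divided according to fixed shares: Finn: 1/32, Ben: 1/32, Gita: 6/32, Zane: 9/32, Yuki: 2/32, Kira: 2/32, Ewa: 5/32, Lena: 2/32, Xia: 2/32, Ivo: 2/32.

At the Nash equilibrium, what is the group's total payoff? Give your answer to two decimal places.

632.10 dollars

Each unit j contributes comes back to j as 3.9 × (j's share), so j prefers to contribute only if that share exceeds 1/3.9 = 0.2564; otherwise keeping the unit dominates.
Zane alone (share 9/32) is above the threshold, contributing 49; the remaining 9 contribute 0. Total contributed: 49.
The tour-expenses pool pays out 3.9 × 49 = 191.10 in total (split across the unequal shares, but the aggregate is all that matters for the group sum).
The 9 free-riders keep 49 each, adding 441. Group total = 441 + 191.10 = 632.10.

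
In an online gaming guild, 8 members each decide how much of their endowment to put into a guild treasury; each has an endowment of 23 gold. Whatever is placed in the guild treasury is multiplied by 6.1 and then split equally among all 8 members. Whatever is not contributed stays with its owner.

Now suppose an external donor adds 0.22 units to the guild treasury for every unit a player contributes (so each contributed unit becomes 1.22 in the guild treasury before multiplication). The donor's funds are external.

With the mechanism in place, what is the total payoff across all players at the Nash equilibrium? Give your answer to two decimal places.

184.00 gold

The effective private return is 6.1 × 1.22 / 8 = 0.9303, which is still under 1, so the mechanism doesn't change anyone's dominant strategy: zero contribution.
At the Nash equilibrium no one contributes; group total payoff = 8 × 23 = 184.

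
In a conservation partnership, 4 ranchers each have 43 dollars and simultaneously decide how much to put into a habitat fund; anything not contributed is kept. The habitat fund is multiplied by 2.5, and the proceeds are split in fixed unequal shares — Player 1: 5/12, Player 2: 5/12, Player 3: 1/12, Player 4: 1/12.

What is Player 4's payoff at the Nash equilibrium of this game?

60.92 dollars

Player j's private return per contributed unit is 2.5 × (j's share). Contributing is weakly dominant for j when that share is at least 1/2.5 = 0.4000, and contributing 0 is dominant otherwise.
The shares above 0.4000 belong to Player 1 and Player 2, contributing 43 each; the remaining 2 contribute 0. Total contributed: 86.
Player 4 keeps 43 and receives 2.5 × 86 × 1/12 = 17.92 from the habitat fund, for a payoff of 60.92.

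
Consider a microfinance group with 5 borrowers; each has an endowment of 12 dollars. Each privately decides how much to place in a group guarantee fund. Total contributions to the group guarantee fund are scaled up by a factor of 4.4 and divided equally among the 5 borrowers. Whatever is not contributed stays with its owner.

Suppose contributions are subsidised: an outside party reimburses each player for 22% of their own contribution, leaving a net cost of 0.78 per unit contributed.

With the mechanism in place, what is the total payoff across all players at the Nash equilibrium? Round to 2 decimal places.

277.20 dollars

With the mechanism, a contributed unit returns (4.4/5) / 0.78 = 1.1282 per unit of net cost to the contributor — now above 1 — so contributing fully is weakly dominant for every player.
So the Nash equilibrium is full contribution by all 5; the group earns 5 × (12 × 0.22 + 4.4 × 12) = 277.20.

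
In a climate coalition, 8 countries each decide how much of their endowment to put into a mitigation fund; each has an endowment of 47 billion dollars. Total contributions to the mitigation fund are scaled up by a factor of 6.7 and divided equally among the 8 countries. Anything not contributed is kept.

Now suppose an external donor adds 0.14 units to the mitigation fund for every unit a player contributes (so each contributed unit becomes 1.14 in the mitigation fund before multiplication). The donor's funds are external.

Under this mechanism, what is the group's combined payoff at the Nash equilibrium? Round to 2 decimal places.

376.00 billion dollars

Even with the mechanism, each unit contributed returns only 6.7 × 1.14 / 8 = 0.9548 per unit of net cost, so contributing nothing is still dominant.
At the Nash equilibrium no one contributes; group total payoff = 8 × 47 = 376.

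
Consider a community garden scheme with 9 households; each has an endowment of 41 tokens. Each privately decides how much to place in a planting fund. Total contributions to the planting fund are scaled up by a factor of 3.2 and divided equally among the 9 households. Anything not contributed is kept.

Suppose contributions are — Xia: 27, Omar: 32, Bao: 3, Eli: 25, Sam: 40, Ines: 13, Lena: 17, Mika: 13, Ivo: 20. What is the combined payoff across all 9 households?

Total contributed: 27 + 32 + 3 + 25 + 40 + 13 + 17 + 13 + 20 = 190; total kept: 9 × 41 − 190 = 179.
The planting fund pays out 3.2 × 190 = 608.00 in aggregate.
Group total = 179 + 608.00 = 787.00.

787.00 tokens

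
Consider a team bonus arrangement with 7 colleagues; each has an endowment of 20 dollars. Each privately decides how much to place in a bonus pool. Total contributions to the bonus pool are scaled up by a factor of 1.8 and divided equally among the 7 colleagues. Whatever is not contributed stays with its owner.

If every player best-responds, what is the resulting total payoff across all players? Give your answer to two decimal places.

140.00 dollars

Each contributed unit returns 1.8/7 = 0.2571 to its contributor — below 1 — so contributing 0 is dominant for every player. At the Nash equilibrium everyone keeps their 20, and the group total is 7 × 20 = 140.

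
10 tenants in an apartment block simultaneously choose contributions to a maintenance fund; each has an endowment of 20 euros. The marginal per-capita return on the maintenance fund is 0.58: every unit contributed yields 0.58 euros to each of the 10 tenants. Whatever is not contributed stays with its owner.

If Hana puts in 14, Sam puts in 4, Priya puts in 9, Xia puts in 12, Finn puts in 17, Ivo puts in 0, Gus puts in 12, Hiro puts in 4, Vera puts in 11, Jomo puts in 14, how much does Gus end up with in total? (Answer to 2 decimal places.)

64.26 euros

Total contributed: 14 + 4 + 9 + 12 + 17 + 0 + 12 + 4 + 11 + 14 = 97.
Each receives 0.58 × 97 = 56.26 from the maintenance fund.
Gus keeps 20 − 12 = 8, so Gus's payoff is 8 + 56.26 = 64.26.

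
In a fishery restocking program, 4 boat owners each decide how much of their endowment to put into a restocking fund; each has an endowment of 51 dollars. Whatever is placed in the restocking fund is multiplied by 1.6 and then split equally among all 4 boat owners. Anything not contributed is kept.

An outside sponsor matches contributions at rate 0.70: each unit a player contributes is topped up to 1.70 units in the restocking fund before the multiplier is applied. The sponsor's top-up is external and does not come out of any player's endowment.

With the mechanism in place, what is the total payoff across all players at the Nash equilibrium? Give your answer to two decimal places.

The effective private return is 1.6 × 1.70 / 4 = 0.6800, which is still under 1, so the mechanism doesn't change anyone's dominant strategy: zero contribution.
At the Nash equilibrium no one contributes; group total payoff = 4 × 51 = 204.

204.00 dollars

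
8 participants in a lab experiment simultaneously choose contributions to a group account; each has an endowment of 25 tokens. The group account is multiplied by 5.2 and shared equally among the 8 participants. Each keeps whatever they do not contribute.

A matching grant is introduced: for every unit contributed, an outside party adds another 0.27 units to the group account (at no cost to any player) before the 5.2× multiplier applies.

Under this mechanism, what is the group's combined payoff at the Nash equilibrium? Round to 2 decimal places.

The effective private return is 5.2 × 1.27 / 8 = 0.8255, which is still under 1, so the mechanism doesn't change anyone's dominant strategy: zero contribution.
At the Nash equilibrium no one contributes; group total payoff = 8 × 25 = 200.

200.00 tokens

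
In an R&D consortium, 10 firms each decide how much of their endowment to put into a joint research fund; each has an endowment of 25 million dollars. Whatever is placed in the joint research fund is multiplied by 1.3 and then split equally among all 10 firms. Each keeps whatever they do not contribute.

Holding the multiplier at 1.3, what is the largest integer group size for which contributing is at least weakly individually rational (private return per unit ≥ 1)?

Private return per unit is 1.3/(group size), which is ≥ 1 whenever the group size is ≤ 1.3.
The largest such integer is 1.

1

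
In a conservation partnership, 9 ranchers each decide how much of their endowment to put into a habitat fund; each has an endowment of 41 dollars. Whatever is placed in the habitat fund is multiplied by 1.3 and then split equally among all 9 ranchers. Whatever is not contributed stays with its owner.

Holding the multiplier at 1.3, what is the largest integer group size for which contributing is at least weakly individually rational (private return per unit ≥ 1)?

1

Private return per unit is 1.3/(group size), which is ≥ 1 whenever the group size is ≤ 1.3.
The largest such integer is 1.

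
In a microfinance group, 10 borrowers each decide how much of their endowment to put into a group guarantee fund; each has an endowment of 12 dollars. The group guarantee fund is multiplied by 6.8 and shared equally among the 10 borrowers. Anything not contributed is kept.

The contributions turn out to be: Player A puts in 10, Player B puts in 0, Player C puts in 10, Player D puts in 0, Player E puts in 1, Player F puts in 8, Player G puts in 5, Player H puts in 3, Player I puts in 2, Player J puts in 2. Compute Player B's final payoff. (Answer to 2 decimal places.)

Total contributed: 10 + 0 + 10 + 0 + 1 + 8 + 5 + 3 + 2 + 2 = 41.
Each receives 6.8 × 41 / 10 = 27.88 from the group guarantee fund.
Player B keeps 12 − 0 = 12, so Player B's payoff is 12 + 27.88 = 39.88.

39.88 dollars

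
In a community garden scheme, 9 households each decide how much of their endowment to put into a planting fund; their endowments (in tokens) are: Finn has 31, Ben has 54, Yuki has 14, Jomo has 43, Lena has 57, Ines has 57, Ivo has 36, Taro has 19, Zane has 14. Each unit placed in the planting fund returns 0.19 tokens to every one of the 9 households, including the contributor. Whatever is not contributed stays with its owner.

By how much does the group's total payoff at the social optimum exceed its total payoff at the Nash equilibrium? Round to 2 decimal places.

The private return per contributed unit is 0.19 < 1 for everyone, so the Nash equilibrium is zero contribution and the group total is Σ E_j = 31 + 54 + 14 + 43 + 57 + 57 + 36 + 19 + 14 = 325.
Each contributed unit returns 1.710 to the group, so the social optimum is full contribution by everyone: group total = 1.710 × 325 = 555.75.
Efficiency loss = (1.710 − 1) × 325 = 230.75.

230.75 tokens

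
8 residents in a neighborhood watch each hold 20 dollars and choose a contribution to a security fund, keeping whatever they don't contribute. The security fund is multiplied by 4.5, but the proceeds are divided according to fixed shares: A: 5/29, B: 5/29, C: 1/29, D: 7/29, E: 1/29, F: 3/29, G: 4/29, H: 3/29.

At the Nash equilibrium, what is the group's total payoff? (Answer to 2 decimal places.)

230.00 dollars

For player j, contributing a unit is worthwhile iff 4.5 × (j's share) ≥ 1, i.e. iff j's share is at least 0.2222.
Only D (7/29) clears that bar, contributing 20; the remaining 7 contribute 0. Total contributed: 20.
The security fund pays out 4.5 × 20 = 90.00 in total (split across the unequal shares, but the aggregate is all that matters for the group sum).
The 7 free-riders keep 20 each, adding 140. Group total = 140 + 90.00 = 230.00.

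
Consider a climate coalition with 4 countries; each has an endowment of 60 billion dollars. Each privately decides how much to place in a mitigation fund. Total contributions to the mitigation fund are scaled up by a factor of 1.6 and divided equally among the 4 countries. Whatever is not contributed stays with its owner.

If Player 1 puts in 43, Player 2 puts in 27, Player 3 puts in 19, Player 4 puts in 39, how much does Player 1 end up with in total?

Total contributed: 43 + 27 + 19 + 39 = 128.
Each receives 1.6 × 128 / 4 = 51.20 from the mitigation fund.
Player 1 keeps 60 − 43 = 17, so Player 1's payoff is 17 + 51.20 = 68.20.

68.20 billion dollars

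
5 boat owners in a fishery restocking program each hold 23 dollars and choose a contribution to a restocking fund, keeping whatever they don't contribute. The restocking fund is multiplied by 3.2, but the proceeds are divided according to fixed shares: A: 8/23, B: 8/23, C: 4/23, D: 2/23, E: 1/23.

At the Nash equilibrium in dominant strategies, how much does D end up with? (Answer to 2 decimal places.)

A player with share s gets back 3.2·s per unit contributed, so full contribution is dominant for anyone with s > 1/3.2 = 0.3125 and zero contribution is dominant for anyone below.
A and B are above the threshold, contributing 23 each; the remaining 3 contribute 0. Total contributed: 46.
D keeps 23 and receives 3.2 × 46 × 2/23 = 12.80 from the restocking fund, for a payoff of 35.80.

35.80 dollars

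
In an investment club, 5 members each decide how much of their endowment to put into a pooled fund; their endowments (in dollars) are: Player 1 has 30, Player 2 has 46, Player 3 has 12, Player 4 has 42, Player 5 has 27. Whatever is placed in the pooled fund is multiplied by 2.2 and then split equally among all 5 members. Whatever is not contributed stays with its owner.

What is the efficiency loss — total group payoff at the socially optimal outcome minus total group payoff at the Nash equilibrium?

The private return per contributed unit is 2.2/5 = 0.4400 < 1 for every player regardless of endowment, so the Nash equilibrium is zero contribution and the group total is Σ E_j = 30 + 46 + 12 + 42 + 27 = 157.
Each contributed unit returns 2.200 to the group, so the social optimum is full contribution by everyone: group total = 2.200 × 157 = 345.40.
Efficiency loss = (2.200 − 1) × 157 = 188.40.

188.40 dollars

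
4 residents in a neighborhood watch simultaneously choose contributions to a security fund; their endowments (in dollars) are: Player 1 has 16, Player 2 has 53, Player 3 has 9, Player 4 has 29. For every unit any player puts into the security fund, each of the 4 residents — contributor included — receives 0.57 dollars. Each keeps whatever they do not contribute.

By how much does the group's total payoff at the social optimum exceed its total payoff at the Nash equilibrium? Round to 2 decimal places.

136.96 dollars

The private return per contributed unit is 0.57 < 1 for everyone, so the Nash equilibrium is zero contribution and the group total is Σ E_j = 16 + 53 + 9 + 29 = 107.
Each contributed unit returns 2.280 to the group, so the social optimum is full contribution by everyone: group total = 2.280 × 107 = 243.96.
Efficiency loss = (2.280 − 1) × 107 = 136.96.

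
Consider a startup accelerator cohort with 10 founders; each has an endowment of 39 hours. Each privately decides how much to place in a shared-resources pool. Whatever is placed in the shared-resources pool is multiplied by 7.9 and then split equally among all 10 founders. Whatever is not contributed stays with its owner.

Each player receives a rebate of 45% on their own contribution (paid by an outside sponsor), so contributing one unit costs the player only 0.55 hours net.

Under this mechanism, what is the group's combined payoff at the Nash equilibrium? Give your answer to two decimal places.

3256.50 hours

The effective private return per unit is now (7.9/10) / 0.55 = 1.4364 > 1, so every player's dominant strategy flips to full contribution.
So the Nash equilibrium is full contribution by all 10; the group earns 10 × (39 × 0.45 + 7.9 × 39) = 3256.50.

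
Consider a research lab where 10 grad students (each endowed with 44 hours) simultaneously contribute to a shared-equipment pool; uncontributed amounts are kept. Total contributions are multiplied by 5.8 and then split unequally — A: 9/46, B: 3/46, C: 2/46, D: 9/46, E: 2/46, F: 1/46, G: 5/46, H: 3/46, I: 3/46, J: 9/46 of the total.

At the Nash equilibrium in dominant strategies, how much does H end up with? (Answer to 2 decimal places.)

For player j, contributing a unit is worthwhile iff 5.8 × (j's share) ≥ 1, i.e. iff j's share is at least 0.1724.
A, D and J are above the threshold, contributing 44 each; the remaining 7 contribute 0. Total contributed: 132.
H keeps 44 and receives 5.8 × 132 × 3/46 = 49.93 from the shared-equipment pool, for a payoff of 93.93.

93.93 hours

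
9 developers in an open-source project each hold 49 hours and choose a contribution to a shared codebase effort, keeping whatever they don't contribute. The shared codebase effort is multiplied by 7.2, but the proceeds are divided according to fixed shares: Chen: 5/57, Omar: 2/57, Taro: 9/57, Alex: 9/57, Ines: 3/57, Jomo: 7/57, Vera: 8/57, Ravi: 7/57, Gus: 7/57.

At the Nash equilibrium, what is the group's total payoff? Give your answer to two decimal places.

1352.40 hours

Each unit j contributes comes back to j as 7.2 × (j's share), so j prefers to contribute only if that share exceeds 1/7.2 = 0.1389; otherwise keeping the unit dominates.
The shares above 0.1389 belong to Taro, Alex and Vera, contributing 49 each; the remaining 6 contribute 0. Total contributed: 147.
The shared codebase effort pays out 7.2 × 147 = 1058.40 in total (split across the unequal shares, but the aggregate is all that matters for the group sum).
The 6 free-riders keep 49 each, adding 294. Group total = 294 + 1058.40 = 1352.40.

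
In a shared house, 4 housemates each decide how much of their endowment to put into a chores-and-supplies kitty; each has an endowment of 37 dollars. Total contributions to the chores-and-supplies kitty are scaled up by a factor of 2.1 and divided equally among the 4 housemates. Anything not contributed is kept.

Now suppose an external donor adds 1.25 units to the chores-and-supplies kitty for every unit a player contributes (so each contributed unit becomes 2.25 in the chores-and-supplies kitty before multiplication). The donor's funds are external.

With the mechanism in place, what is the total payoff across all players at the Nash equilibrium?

699.30 dollars

The effective private return per unit is now 2.1 × 2.25 / 4 = 1.1813 > 1, so every player's dominant strategy flips to full contribution.
So the Nash equilibrium is full contribution by all 4; the group earns 2.1 × 2.25 × 148 = 699.30.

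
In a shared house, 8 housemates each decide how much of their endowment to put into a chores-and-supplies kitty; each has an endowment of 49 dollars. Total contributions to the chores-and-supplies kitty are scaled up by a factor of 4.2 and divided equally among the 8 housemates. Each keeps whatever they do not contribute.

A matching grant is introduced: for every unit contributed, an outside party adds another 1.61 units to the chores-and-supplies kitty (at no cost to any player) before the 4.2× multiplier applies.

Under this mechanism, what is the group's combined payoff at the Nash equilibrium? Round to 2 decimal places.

4297.10 dollars

With the mechanism, a contributed unit returns 4.2 × 2.61 / 8 = 1.3703 per unit of net cost to the contributor — now above 1 — so contributing fully is weakly dominant for every player.
At the Nash equilibrium everyone contributes 49. Group total payoff = 4.2 × 2.61 × 392 = 4297.10.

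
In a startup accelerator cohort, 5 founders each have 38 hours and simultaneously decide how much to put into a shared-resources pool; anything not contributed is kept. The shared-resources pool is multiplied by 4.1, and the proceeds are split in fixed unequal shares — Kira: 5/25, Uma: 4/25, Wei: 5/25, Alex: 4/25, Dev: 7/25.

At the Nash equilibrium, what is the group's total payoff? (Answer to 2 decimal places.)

Each unit j contributes comes back to j as 4.1 × (j's share), so j prefers to contribute only if that share exceeds 1/4.1 = 0.2439; otherwise keeping the unit dominates.
The only share above 0.2439 is Dev's 7/25, contributing 38; the remaining 4 contribute 0. Total contributed: 38.
The shared-resources pool pays out 4.1 × 38 = 155.80 in total (split across the unequal shares, but the aggregate is all that matters for the group sum).
The 4 free-riders keep 38 each, adding 152. Group total = 152 + 155.80 = 307.80.

307.80 hours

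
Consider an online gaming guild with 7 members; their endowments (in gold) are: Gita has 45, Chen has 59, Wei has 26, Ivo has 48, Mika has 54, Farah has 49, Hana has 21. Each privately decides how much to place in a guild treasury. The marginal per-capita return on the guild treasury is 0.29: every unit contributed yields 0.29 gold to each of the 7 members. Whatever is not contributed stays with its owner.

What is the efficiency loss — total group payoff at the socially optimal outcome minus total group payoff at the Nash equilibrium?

The private return per contributed unit is 0.29 < 1 for everyone, so the Nash equilibrium is zero contribution and the group total is Σ E_j = 45 + 59 + 26 + 48 + 54 + 49 + 21 = 302.
Each contributed unit returns 2.030 to the group, so the social optimum is full contribution by everyone: group total = 2.030 × 302 = 613.06.
Efficiency loss = (2.030 − 1) × 302 = 311.06.

311.06 gold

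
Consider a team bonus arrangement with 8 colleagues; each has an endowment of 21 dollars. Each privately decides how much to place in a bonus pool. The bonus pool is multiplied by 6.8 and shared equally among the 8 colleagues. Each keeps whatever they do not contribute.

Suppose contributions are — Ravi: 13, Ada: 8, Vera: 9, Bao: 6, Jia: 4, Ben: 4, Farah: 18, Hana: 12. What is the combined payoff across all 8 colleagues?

597.20 dollars

Total contributed: 13 + 8 + 9 + 6 + 4 + 4 + 18 + 12 = 74; total kept: 8 × 21 − 74 = 94.
The bonus pool pays out 6.8 × 74 = 503.20 in aggregate.
Group total = 94 + 503.20 = 597.20.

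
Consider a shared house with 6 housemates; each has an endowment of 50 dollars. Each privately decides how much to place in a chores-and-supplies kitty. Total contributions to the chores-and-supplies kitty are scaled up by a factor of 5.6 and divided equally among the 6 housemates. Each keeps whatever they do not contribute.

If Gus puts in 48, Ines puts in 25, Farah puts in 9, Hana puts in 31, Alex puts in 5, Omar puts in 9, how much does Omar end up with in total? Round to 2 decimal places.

Total contributed: 48 + 25 + 9 + 31 + 5 + 9 = 127.
Each receives 5.6 × 127 / 6 = 118.53 from the chores-and-supplies kitty.
Omar keeps 50 − 9 = 41, so Omar's payoff is 41 + 118.53 = 159.53.

159.53 dollars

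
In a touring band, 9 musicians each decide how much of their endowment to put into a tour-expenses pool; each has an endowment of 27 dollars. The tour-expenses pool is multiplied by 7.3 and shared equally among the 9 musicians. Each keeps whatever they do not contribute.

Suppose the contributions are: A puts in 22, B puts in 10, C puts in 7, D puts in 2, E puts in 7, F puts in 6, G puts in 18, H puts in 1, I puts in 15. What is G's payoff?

Total contributed: 22 + 10 + 7 + 2 + 7 + 6 + 18 + 1 + 15 = 88.
Each receives 7.3 × 88 / 9 = 71.38 from the tour-expenses pool.
G keeps 27 − 18 = 9, so G's payoff is 9 + 71.38 = 80.38.

80.38 dollars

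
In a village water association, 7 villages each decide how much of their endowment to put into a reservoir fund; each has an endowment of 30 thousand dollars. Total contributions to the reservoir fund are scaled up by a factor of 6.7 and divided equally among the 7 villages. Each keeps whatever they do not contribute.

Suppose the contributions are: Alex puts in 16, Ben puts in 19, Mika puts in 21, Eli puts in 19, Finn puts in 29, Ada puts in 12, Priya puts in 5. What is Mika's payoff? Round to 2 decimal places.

124.81 thousand dollars

Total contributed: 16 + 19 + 21 + 19 + 29 + 12 + 5 = 121.
Each receives 6.7 × 121 / 7 = 115.81 from the reservoir fund.
Mika keeps 30 − 21 = 9, so Mika's payoff is 9 + 115.81 = 124.81.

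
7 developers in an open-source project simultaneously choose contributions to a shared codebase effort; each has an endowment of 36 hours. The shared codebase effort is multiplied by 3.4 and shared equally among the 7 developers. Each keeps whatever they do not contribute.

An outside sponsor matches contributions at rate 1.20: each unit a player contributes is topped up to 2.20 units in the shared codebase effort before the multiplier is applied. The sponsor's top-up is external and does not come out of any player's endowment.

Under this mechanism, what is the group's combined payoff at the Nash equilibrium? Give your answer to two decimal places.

With the mechanism, a contributed unit returns 3.4 × 2.20 / 7 = 1.0686 per unit of net cost to the contributor — now above 1 — so contributing fully is weakly dominant for every player.
At the Nash equilibrium everyone contributes 36. Group total payoff = 3.4 × 2.20 × 252 = 1884.96.

1884.96 hours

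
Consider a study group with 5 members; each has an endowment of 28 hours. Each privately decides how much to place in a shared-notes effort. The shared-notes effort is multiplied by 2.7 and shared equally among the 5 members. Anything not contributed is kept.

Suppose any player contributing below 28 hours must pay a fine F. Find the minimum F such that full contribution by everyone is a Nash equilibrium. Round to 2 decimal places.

12.88 hours

Given the others contribute fully, the best deviation is to contribute 0 (any partial contribution still incurs the fine and gives up units whose private return 0.5400 is below 1).
Deviating from 28 to 0 saves 28 hours but forfeits the deviator's share of the drop in the shared-notes effort: 2.7/5 × 28 = 15.12.
So the deviation gain is 28 − 15.12 = 12.88, and the fine must be at least 12.88 hours to wipe it out.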